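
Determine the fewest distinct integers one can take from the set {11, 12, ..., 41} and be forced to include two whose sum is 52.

A set avoiding the sum 52 can contain at most one of each pair {x, 52−x}, plus the 1 element equal to its own complement.
The integers 26, …, 41 (16 of them) are such a set: any two sum to at least 26+27 = 53 > 52.
Pigeonhole: any 17th integer completes one of the 15 pairs, so 17 choices force a sum of 52.

17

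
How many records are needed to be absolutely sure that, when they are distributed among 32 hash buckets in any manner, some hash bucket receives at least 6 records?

161

With 160 records one could put exactly 5 in each of the 32 hash buckets, and no hash bucket would reach 6.
Pigeonhole: one more record must land in a hash bucket that already has 5, giving it 6.
So 32 × 5 + 1 = 161 records are required.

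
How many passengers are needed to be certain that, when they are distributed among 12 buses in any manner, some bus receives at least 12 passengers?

133

With 132 passengers one could put exactly 11 in each of the 12 buses, and no bus would reach 12.
By pigeonhole, one more passenger must land in a bus that already has 11, giving it 12.
So 12 × 11 + 1 = 133 passengers are required.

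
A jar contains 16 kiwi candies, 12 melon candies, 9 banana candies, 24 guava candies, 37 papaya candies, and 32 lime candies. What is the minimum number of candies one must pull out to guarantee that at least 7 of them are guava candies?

In the worst case for collecting guava candies, every non-guava candy comes out first.
There are 16 + 12 + 9 + 37 + 32 = 106 non-guava candies altogether.
After those, each further candy must be guava, so 106 + 7 = 113 draws guarantee 7 guava candies.

113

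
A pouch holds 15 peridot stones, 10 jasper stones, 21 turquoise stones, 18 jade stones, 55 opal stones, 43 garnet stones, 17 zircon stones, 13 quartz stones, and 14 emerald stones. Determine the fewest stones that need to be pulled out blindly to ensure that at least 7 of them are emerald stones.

In the worst case for collecting emerald stones, every non-emerald stone comes out first.
There are 15 + 10 + 21 + 18 + 55 + 43 + 17 + 13 = 192 non-emerald stones altogether.
After those, each further stone must be emerald, so 192 + 7 = 199 draws guarantee 7 emerald stones.

199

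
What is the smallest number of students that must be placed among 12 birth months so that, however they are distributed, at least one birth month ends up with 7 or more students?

With 72 students one could put exactly 6 in each of the 12 birth months, and no birth month would reach 7.
One more student must land in a birth month that already has 6, giving it 7.
So 12 × 6 + 1 = 73 students are required.

73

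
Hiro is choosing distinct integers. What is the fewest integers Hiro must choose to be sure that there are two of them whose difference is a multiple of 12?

Integers whose pairwise differences are multiples of 12 are exactly those sharing a remainder mod 12. Pigeonhole: the 12 residue classes mod 12 are the pigeonholes.
With 12 integers one could put 1 in each residue class and have no class reach 2.
The 13th integer pushes some class to 2, so 12·1 + 1 = 13.

13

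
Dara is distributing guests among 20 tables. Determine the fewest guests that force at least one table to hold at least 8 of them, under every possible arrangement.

141

With 140 guests one could put exactly 7 in each of the 20 tables, and no table would reach 8.
One more guest must land in a table that already has 7, giving it 8.
So 20 × 7 + 1 = 141 guests are required.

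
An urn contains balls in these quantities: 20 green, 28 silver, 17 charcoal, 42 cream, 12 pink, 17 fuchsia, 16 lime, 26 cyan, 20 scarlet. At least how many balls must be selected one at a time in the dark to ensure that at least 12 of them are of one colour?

100

Put each drawn ball into a box by colour. The largest draw with every box below 12 takes min(count, 11) from each colour.
Σ min(cᵢ, 11) = 11 + 11 + 11 + 11 + 11 + 11 + 11 + 11 + 11 = 99.
Draw number 99 + 1 = 100 must push one box to 12.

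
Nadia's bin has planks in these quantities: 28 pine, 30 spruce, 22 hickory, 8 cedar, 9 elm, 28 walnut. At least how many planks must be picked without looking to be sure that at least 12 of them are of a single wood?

By pigeonhole, the 6 woods are the holes; the planks drawn are the pigeons.
To avoid 12 of any one wood, the worst case takes at most 11 of each wood, or every plank of a wood that has fewer than 11.
That gives 11 + 11 + 11 + 8 + 9 + 11 = 61 planks with no wood reaching 12.
The next plank forces some wood to 12, so 61 + 1 = 62.

62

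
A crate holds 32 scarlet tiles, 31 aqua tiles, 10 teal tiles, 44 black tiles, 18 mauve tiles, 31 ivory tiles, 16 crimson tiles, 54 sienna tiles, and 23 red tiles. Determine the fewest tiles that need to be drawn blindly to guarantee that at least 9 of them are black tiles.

224

In the worst case for collecting black tiles, every non-black tile comes out first.
There are 32 + 31 + 10 + 18 + 31 + 16 + 54 + 23 = 215 non-black tiles altogether.
After those, each further tile must be black, so 215 + 9 = 224 draws guarantee 9 black tiles.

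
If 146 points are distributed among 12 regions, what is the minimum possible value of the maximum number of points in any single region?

The 12 regions are the holes and the 146 points are the pigeons.
If every region held at most 12 points, the total would be at most 12 × 12 = 144, which is less than 146.
So some region holds at least ⌈146/12⌉ = 13 points.

13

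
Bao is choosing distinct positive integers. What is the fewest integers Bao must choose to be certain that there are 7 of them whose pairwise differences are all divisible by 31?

187

Integers whose pairwise differences are multiples of 31 are exactly those sharing a remainder mod 31. The 31 residue classes mod 31 are the pigeonholes.
With 186 integers one could put 6 in each residue class and have no class reach 7.
The 187th integer pushes some class to 7, so 31·6 + 1 = 187.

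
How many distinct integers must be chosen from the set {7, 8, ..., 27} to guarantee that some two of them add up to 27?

15

Group the elements by complementary pair {x, 27−x}: {7,20}, {8,19}, {9,18}, …, giving 7 two-element pairs and 7 integers whose partner 27−x falls outside [7,27].
Treating each of those 14 groups as a pigeonhole, one can pick one integer per group — 14 integers — with no two summing to 27.
The 15th integer lands in an occupied pair, forcing a sum of 27.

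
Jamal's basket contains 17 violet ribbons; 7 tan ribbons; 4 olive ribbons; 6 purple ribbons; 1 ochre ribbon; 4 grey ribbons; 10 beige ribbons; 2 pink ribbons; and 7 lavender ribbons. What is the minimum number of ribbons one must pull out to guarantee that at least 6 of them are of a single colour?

37

Put each drawn ribbon into a box by colour. The largest draw with every box below 6 takes min(count, 5) from each colour; colours with fewer than 5 contribute all they have.
Σ min(cᵢ, 5) = 5 + 5 + 4 + 5 + 1 + 4 + 5 + 2 + 5 = 36.
Draw number 36 + 1 = 37 must push one box to 6.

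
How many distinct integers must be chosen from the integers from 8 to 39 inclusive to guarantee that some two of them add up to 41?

Two chosen integers sum to 41 exactly when both halves of some pair {x, 41−x} with 8 ≤ x ≤ 41−x ≤ 33 are chosen — 13 such pairs.
The remaining 6 elements (those with no distinct partner in range) can never complete a 41-sum, so the worst case takes all of them and one from each pair: 6 + 13 = 19.
The 20th integer has to be the second member of some pair, so 19 + 1 = 20.

20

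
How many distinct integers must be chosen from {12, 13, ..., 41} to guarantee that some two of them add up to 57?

18

Two chosen integers sum to 57 exactly when both halves of some pair {x, 57−x} with 16 ≤ x ≤ 57−x ≤ 41 are chosen — 13 such pairs.
The remaining 4 elements (those with no distinct partner in range) can never complete a 57-sum, so the worst case takes all of them and one from each pair: 4 + 13 = 17.
The 18th integer has to be the second member of some pair, so 17 + 1 = 18.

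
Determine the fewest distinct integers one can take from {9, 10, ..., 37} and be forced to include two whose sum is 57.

Two chosen integers sum to 57 exactly when both halves of some pair {x, 57−x} with 20 ≤ x ≤ 57−x ≤ 37 are chosen — 9 such pairs.
The remaining 11 elements (those with no distinct partner in range) can never complete a 57-sum, so the worst case takes all of them and one from each pair: 11 + 9 = 20.
The 21st integer has to be the second member of some pair, so 20 + 1 = 21.

21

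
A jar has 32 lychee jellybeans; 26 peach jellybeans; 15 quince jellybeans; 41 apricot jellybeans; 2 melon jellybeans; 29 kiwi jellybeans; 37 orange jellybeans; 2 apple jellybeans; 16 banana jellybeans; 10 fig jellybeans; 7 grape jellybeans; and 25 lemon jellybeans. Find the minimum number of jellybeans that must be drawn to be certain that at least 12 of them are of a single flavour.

The 12 flavours are the holes; the jellybeans drawn are the pigeons.
To avoid 12 of any one flavour, the worst case takes at most 11 of each flavour, or every jellybean of a flavour that has fewer than 11.
That gives 11 + 11 + 11 + 11 + 2 + 11 + 11 + 2 + 11 + 10 + 7 + 11 = 109 jellybeans with no flavour reaching 12.
The next jellybean forces some flavour to 12, so 109 + 1 = 110.

110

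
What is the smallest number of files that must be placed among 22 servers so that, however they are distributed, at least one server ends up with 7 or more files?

133

With 132 files one could put exactly 6 in each of the 22 servers, and no server would reach 7.
By the pigeonhole principle, one more file must land in a server that already has 6, giving it 7.
So 22 × 6 + 1 = 133 files are required.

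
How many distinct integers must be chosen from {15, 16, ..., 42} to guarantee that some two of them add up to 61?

Two chosen integers sum to 61 exactly when both halves of some pair {x, 61−x} with 19 ≤ x ≤ 61−x ≤ 42 are chosen — 12 such pairs.
The remaining 4 elements (those with no distinct partner in range) can never complete a 61-sum, so the worst case takes all of them and one from each pair: 4 + 12 = 16.
By pigeonhole, the 17th integer has to be the second member of some pair, so 16 + 1 = 17.

17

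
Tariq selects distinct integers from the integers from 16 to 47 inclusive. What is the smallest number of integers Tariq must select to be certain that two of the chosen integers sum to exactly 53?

22

A set avoiding the sum 53 can contain at most one of each pair {x, 53−x}, plus the 10 elements whose complement lies outside the range.
The integers 27, …, 47 (21 of them) are such a set: any two sum to at least 27+28 = 55 > 53.
By the pigeonhole principle, any 22nd integer completes one of the 11 pairs, so 22 choices force a sum of 53.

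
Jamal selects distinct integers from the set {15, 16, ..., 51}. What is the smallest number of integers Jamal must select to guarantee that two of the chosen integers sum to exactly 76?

Two chosen integers sum to 76 exactly when both halves of some pair {x, 76−x} with 25 ≤ x ≤ 76−x ≤ 51 are chosen — 13 such pairs.
The remaining 11 elements (those with no distinct partner in range) can never complete a 76-sum, so the worst case takes all of them and one from each pair: 11 + 13 = 24.
Pigeonhole: the 25th integer has to be the second member of some pair, so 24 + 1 = 25.

25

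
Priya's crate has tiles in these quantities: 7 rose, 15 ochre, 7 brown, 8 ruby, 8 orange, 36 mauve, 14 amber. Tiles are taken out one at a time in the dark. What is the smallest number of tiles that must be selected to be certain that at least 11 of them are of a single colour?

Pigeonhole: the 7 colours are the holes; the tiles drawn are the pigeons.
To avoid 11 of any one colour, the worst case takes at most 10 of each colour, or every tile of a colour that has fewer than 10.
That gives 7 + 10 + 7 + 8 + 8 + 10 + 10 = 60 tiles with no colour reaching 11.
The next tile forces some colour to 11, so 60 + 1 = 61.

61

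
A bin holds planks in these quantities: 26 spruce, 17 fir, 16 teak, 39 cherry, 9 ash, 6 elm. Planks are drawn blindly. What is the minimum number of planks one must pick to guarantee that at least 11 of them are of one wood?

56

Pigeonhole: the 6 woods are the holes; the planks drawn are the pigeons.
To avoid 11 of any one wood, the worst case takes at most 10 of each wood, or every plank of a wood that has fewer than 10.
That gives 10 + 10 + 10 + 10 + 9 + 6 = 55 planks with no wood reaching 11.
The next plank forces some wood to 11, so 55 + 1 = 56.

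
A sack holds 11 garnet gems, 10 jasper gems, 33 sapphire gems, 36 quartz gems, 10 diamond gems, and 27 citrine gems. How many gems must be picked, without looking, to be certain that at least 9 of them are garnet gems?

125

In the worst case for collecting garnet gems, every non-garnet gem comes out first.
There are 10 + 33 + 36 + 10 + 27 = 116 non-garnet gems altogether.
After those, each further gem must be garnet, so 116 + 9 = 125 draws guarantee 9 garnet gems.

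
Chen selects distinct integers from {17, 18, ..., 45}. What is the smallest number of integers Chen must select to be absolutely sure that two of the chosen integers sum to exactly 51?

21

Group the elements by complementary pair {x, 51−x}: {17,34}, {18,33}, {19,32}, …, giving 9 two-element pairs and 11 integers whose partner 51−x falls outside [17,45].
Treating each of those 20 groups as a pigeonhole, one can pick one integer per group — 20 integers — with no two summing to 51.
The 21st integer lands in an occupied pair, forcing a sum of 51.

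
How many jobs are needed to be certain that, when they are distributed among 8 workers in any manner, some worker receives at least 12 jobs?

With 88 jobs one could put exactly 11 in each of the 8 workers, and no worker would reach 12.
By pigeonhole, one more job must land in a worker that already has 11, giving it 12.
So 8 × 11 + 1 = 89 jobs are required.

89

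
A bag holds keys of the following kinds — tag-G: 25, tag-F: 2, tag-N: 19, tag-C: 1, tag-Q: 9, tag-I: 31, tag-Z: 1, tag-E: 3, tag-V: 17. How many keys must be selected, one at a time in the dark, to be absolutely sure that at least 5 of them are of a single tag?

28

Pigeonhole: the 9 tags are the holes; the keys drawn are the pigeons.
To avoid 5 of any one tag, the worst case takes at most 4 of each tag, or every key of a tag that has fewer than 4.
That gives 4 + 2 + 4 + 1 + 4 + 4 + 1 + 3 + 4 = 27 keys with no tag reaching 5.
The next key forces some tag to 5, so 27 + 1 = 28.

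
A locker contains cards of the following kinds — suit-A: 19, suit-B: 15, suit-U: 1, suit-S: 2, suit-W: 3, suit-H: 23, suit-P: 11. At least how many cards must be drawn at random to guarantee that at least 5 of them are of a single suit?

23

Put each drawn card into a box by suit. The largest draw with every box below 5 takes min(count, 4) from each suit; suits with fewer than 4 contribute all they have.
Σ min(cᵢ, 4) = 4 + 4 + 1 + 2 + 3 + 4 + 4 = 22.
Draw number 22 + 1 = 23 must push one box to 5.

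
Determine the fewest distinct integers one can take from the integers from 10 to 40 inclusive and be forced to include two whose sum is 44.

20

A set avoiding the sum 44 can contain at most one of each pair {x, 44−x}, plus the 7 elements whose complement lies outside the range or equal to its own complement.
The integers 22, …, 40 (19 of them) are such a set: any two sum to at least 22+23 = 45 > 44.
By pigeonhole, any 20th integer completes one of the 12 pairs, so 20 choices force a sum of 44.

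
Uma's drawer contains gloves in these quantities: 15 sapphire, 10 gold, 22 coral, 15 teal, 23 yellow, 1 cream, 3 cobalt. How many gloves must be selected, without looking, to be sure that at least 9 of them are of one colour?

An adversary could hand out at most 8 gloves per colour (cream, cobalt run out sooner): 8 + 8 + 8 + 8 + 8 + 1 + 3 = 44 gloves and still no colour has 9.
By the pigeonhole principle, one more glove lands in a colour already at 8, so 45 draws are enough and 44 are not.

45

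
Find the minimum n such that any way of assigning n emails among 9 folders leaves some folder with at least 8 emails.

64

With 63 emails one could put exactly 7 in each of the 9 folders, and no folder would reach 8.
By pigeonhole, one more email must land in a folder that already has 7, giving it 8.
So 9 × 7 + 1 = 64 emails are required.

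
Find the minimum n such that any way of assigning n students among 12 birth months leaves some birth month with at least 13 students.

With 144 students one could put exactly 12 in each of the 12 birth months, and no birth month would reach 13.
One more student must land in a birth month that already has 12, giving it 13.
So 12 × 12 + 1 = 145 students are required.

145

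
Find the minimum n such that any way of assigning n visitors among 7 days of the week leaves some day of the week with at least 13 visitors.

85

With 84 visitors one could put exactly 12 in each of the 7 days of the week, and no day of the week would reach 13.
By pigeonhole, one more visitor must land in a day of the week that already has 12, giving it 13.
So 7 × 12 + 1 = 85 visitors are required.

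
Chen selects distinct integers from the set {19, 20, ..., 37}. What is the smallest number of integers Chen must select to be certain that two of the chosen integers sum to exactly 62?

14

Group the elements by complementary pair {x, 62−x}: {25,37}, {26,36}, {27,35}, …, giving 6 two-element pairs, the single value 31 (it cannot pair with itself since the integers are distinct), and 6 integers whose partner 62−x falls outside [19,37].
By the pigeonhole principle, treating each of those 13 groups as a pigeonhole, one can pick one integer per group — 13 integers — with no two summing to 62.
The 14th integer lands in an occupied pair, forcing a sum of 62.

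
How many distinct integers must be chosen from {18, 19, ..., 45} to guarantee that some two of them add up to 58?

18

Two chosen integers sum to 58 exactly when both halves of some pair {x, 58−x} with 18 ≤ x ≤ 58−x ≤ 40 are chosen — 11 such pairs.
The remaining 6 elements (those with no distinct partner in range) can never complete a 58-sum, so the worst case takes all of them and one from each pair: 6 + 11 = 17.
The 18th integer has to be the second member of some pair, so 17 + 1 = 18.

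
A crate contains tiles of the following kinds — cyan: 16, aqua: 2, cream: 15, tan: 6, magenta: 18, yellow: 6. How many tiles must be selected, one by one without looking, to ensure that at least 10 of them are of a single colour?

42

Put each drawn tile into a box by colour. The largest draw with every box below 10 takes min(count, 9) from each colour; colours with fewer than 9 contribute all they have.
Σ min(cᵢ, 9) = 9 + 2 + 9 + 6 + 9 + 6 = 41.
Draw number 41 + 1 = 42 must push one box to 10.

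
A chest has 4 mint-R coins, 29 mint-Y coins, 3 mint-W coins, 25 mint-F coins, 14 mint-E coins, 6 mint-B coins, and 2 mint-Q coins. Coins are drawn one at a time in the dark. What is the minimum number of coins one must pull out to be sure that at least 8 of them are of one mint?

37

An adversary could hand out at most 7 coins per mint (4 mints run out sooner): 4 + 7 + 3 + 7 + 7 + 6 + 2 = 36 coins and still no mint has 8.
By the pigeonhole principle, one more coin lands in a mint already at 7, so 37 draws are enough and 36 are not.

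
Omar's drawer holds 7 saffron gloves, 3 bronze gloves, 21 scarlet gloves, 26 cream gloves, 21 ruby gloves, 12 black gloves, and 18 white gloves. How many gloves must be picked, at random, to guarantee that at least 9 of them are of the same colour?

51

Put each drawn glove into a box by colour. The largest draw with every box below 9 takes min(count, 8) from each colour; colours with fewer than 8 contribute all they have.
Σ min(cᵢ, 8) = 7 + 3 + 8 + 8 + 8 + 8 + 8 = 50.
Draw number 50 + 1 = 51 must push one box to 9.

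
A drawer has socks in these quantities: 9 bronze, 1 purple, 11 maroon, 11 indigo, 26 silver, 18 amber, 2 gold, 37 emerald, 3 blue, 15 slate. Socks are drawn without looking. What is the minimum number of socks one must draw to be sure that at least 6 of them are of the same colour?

Pigeonhole: put each drawn sock into a box by colour. The largest draw with every box below 6 takes min(count, 5) from each colour; colours with fewer than 5 contribute all they have.
Σ min(cᵢ, 5) = 5 + 1 + 5 + 5 + 5 + 5 + 2 + 5 + 3 + 5 = 41.
Draw number 41 + 1 = 42 must push one box to 6.

42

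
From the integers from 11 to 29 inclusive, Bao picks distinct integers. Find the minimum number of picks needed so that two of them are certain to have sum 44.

A set avoiding the sum 44 can contain at most one of each pair {x, 44−x}, plus the 5 elements whose complement lies outside the range or equal to its own complement.
The integers 11, …, 22 (12 of them) are such a set: any two sum to at least 11+12 = 23 and at most 21+22 = 43 < 44.
By the pigeonhole principle, any 13th integer completes one of the 7 pairs, so 13 choices force a sum of 44.

13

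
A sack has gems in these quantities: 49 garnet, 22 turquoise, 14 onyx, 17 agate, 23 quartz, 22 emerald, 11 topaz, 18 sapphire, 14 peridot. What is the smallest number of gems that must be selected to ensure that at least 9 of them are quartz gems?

In the worst case for collecting quartz gems, every non-quartz gem comes out first.
There are 49 + 22 + 14 + 17 + 22 + 11 + 18 + 14 = 167 non-quartz gems altogether.
After those, each further gem must be quartz, so 167 + 9 = 176 draws guarantee 9 quartz gems.

176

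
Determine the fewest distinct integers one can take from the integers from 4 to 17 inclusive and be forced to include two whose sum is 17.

A set avoiding the sum 17 can contain at most one of each pair {x, 17−x}, plus the 4 elements whose complement lies outside the range.
The integers 9, …, 17 (9 of them) are such a set: any two sum to at least 9+10 = 19 > 17.
By the pigeonhole principle, any 10th integer completes one of the 5 pairs, so 10 choices force a sum of 17.

10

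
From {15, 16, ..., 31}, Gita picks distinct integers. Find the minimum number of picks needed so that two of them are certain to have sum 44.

Group the elements by complementary pair {x, 44−x}: {15,29}, {16,28}, {17,27}, …, giving 7 two-element pairs, the single value 22 (it cannot pair with itself since the integers are distinct), and 2 integers whose partner 44−x falls outside [15,31].
Pigeonhole: treating each of those 10 groups as a pigeonhole, one can pick one integer per group — 10 integers — with no two summing to 44.
The 11th integer lands in an occupied pair, forcing a sum of 44.

11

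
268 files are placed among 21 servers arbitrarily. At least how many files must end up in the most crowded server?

By the pigeonhole principle, the 21 servers are the holes and the 268 files are the pigeons.
If every server held at most 12 files, the total would be at most 21 × 12 = 252, which is less than 268.
So some server holds at least ⌈268/21⌉ = 13 files.

13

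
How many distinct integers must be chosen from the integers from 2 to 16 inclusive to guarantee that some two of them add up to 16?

A set avoiding the sum 16 can contain at most one of each pair {x, 16−x}, plus the 3 elements whose complement lies outside the range or equal to its own complement.
The integers 8, …, 16 (9 of them) are such a set: any two sum to at least 8+9 = 17 > 16.
Pigeonhole: any 10th integer completes one of the 6 pairs, so 10 choices force a sum of 16.

10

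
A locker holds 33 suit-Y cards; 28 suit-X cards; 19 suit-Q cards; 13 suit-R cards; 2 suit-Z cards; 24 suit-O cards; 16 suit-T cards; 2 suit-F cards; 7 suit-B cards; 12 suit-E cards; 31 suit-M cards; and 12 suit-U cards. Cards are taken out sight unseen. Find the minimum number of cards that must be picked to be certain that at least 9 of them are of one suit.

84

By the pigeonhole principle, the 12 suits are the holes; the cards drawn are the pigeons.
To avoid 9 of any one suit, the worst case takes at most 8 of each suit, or every card of a suit that has fewer than 8.
That gives 8 + 8 + 8 + 8 + 2 + 8 + 8 + 2 + 7 + 8 + 8 + 8 = 83 cards with no suit reaching 9.
The next card forces some suit to 9, so 83 + 1 = 84.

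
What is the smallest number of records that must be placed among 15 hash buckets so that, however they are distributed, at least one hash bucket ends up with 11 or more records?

151

With 150 records one could put exactly 10 in each of the 15 hash buckets, and no hash bucket would reach 11.
By pigeonhole, one more record must land in a hash bucket that already has 10, giving it 11.
So 15 × 10 + 1 = 151 records are required.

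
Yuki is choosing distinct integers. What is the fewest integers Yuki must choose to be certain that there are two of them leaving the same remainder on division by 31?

By pigeonhole, the 31 residue classes mod 31 are the pigeonholes.
With 31 integers one could put 1 in each residue class and have no class reach 2.
The 32nd integer pushes some class to 2, so 31·1 + 1 = 32.

32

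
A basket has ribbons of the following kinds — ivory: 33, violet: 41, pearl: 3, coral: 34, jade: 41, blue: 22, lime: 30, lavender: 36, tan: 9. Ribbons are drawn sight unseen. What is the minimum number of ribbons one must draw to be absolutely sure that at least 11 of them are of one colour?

83

By pigeonhole, the 9 colours are the holes; the ribbons drawn are the pigeons.
To avoid 11 of any one colour, the worst case takes at most 10 of each colour, or every ribbon of a colour that has fewer than 10.
That gives 10 + 10 + 3 + 10 + 10 + 10 + 10 + 10 + 9 = 82 ribbons with no colour reaching 11.
The next ribbon forces some colour to 11, so 82 + 1 = 83.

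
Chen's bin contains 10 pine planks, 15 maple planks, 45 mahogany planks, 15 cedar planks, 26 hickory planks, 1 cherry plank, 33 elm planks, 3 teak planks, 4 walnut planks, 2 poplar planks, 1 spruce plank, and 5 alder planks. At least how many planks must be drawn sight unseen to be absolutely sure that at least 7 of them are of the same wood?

53

Put each drawn plank into a box by wood. The largest draw with every box below 7 takes min(count, 6) from each wood; woods with fewer than 6 contribute all they have.
Σ min(cᵢ, 6) = 6 + 6 + 6 + 6 + 6 + 1 + 6 + 3 + 4 + 2 + 1 + 5 = 52.
Draw number 52 + 1 = 53 must push one box to 7.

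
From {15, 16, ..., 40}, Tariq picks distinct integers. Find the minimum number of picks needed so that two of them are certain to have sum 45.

A set avoiding the sum 45 can contain at most one of each pair {x, 45−x}, plus the 10 elements whose complement lies outside the range.
The integers 23, …, 40 (18 of them) are such a set: any two sum to at least 23+24 = 47 > 45.
By the pigeonhole principle, any 19th integer completes one of the 8 pairs, so 19 choices force a sum of 45.

19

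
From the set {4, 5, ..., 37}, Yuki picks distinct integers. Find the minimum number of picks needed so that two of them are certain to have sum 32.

A set avoiding the sum 32 can contain at most one of each pair {x, 32−x}, plus the 10 elements whose complement lies outside the range or equal to its own complement.
The integers 16, …, 37 (22 of them) are such a set: any two sum to at least 16+17 = 33 > 32.
By pigeonhole, any 23rd integer completes one of the 12 pairs, so 23 choices force a sum of 32.

23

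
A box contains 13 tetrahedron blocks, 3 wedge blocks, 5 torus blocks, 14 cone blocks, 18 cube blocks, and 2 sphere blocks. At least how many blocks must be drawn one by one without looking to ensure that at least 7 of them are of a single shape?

An adversary could hand out at most 6 blocks per shape (wedge, torus, sphere run out sooner): 6 + 3 + 5 + 6 + 6 + 2 = 28 blocks and still no shape has 7.
By pigeonhole, one more block lands in a shape already at 6, so 29 draws are enough and 28 are not.

29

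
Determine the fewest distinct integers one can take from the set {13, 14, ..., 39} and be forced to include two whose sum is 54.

16

Two chosen integers sum to 54 exactly when both halves of some pair {x, 54−x} with 15 ≤ x ≤ 54−x ≤ 39 are chosen — 12 such pairs.
The remaining 3 elements (those with no distinct partner in range) can never complete a 54-sum, so the worst case takes all of them and one from each pair: 3 + 12 = 15.
The 16th integer has to be the second member of some pair, so 15 + 1 = 16.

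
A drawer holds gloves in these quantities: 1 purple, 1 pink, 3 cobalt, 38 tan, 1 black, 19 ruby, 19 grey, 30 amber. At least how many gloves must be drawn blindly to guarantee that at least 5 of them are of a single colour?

23

By the pigeonhole principle, put each drawn glove into a box by colour. The largest draw with every box below 5 takes min(count, 4) from each colour; colours with fewer than 4 contribute all they have.
Σ min(cᵢ, 4) = 1 + 1 + 3 + 4 + 1 + 4 + 4 + 4 = 22.
Draw number 22 + 1 = 23 must push one box to 5.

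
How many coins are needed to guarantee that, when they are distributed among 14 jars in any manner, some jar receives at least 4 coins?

With 42 coins one could put exactly 3 in each of the 14 jars, and no jar would reach 4.
One more coin must land in a jar that already has 3, giving it 4.
So 14 × 3 + 1 = 43 coins are required.

43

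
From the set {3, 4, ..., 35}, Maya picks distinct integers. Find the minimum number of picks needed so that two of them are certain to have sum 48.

Group the elements by complementary pair {x, 48−x}: {13,35}, {14,34}, {15,33}, …, giving 11 two-element pairs; the single value 24 (it cannot pair with itself since the integers are distinct); and 10 integers whose partner 48−x falls outside [3,35].
By the pigeonhole principle, treating each of those 22 groups as a pigeonhole, one can pick one integer per group — 22 integers — with no two summing to 48.
The 23rd integer lands in an occupied pair, forcing a sum of 48.

23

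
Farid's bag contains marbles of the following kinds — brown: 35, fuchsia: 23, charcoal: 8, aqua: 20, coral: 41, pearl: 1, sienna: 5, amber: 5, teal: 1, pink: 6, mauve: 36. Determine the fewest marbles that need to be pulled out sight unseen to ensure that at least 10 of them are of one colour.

72

By pigeonhole, the 11 colours are the holes; the marbles drawn are the pigeons.
To avoid 10 of any one colour, the worst case takes at most 9 of each colour, or every marble of a colour that has fewer than 9.
That gives 9 + 9 + 8 + 9 + 9 + 1 + 5 + 5 + 1 + 6 + 9 = 71 marbles with no colour reaching 10.
The next marble forces some colour to 10, so 71 + 1 = 72.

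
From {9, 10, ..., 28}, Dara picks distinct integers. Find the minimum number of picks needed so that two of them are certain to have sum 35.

12

Group the elements by complementary pair {x, 35−x}: {9,26}, {10,25}, {11,24}, …, giving 9 two-element pairs and 2 integers whose partner 35−x falls outside [9,28].
Pigeonhole: treating each of those 11 groups as a pigeonhole, one can pick one integer per group — 11 integers — with no two summing to 35.
The 12th integer lands in an occupied pair, forcing a sum of 35.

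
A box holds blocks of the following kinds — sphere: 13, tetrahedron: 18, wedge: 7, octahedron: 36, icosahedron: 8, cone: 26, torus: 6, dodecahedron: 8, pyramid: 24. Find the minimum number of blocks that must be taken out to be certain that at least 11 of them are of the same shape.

80

An adversary could hand out at most 10 blocks per shape (4 shapes run out sooner): 10 + 10 + 7 + 10 + 8 + 10 + 6 + 8 + 10 = 79 blocks and still no shape has 11.
One more block lands in a shape already at 10, so 80 draws are enough and 79 are not.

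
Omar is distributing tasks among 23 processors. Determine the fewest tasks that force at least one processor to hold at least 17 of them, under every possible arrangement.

With 368 tasks one could put exactly 16 in each of the 23 processors, and no processor would reach 17.
By pigeonhole, one more task must land in a processor that already has 16, giving it 17.
So 23 × 16 + 1 = 369 tasks are required.

369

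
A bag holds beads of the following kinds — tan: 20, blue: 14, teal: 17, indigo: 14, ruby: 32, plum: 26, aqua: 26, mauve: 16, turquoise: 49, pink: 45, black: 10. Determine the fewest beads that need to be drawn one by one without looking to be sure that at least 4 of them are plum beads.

In the worst case for collecting plum beads, every non-plum bead comes out first.
There are 20 + 14 + 17 + 14 + 32 + 26 + 16 + 49 + 45 + 10 = 243 non-plum beads altogether.
After those, each further bead must be plum, so 243 + 4 = 247 draws guarantee 4 plum beads.

247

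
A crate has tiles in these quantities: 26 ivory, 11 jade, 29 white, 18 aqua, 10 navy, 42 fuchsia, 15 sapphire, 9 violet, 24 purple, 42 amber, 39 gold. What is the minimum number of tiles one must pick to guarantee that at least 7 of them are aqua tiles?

254

In the worst case for collecting aqua tiles, every non-aqua tile comes out first.
There are 26 + 11 + 29 + 10 + 42 + 15 + 9 + 24 + 42 + 39 = 247 non-aqua tiles altogether.
After those, each further tile must be aqua, so 247 + 7 = 254 draws guarantee 7 aqua tiles.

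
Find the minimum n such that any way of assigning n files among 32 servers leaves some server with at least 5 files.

129

With 128 files one could put exactly 4 in each of the 32 servers, and no server would reach 5.
One more file must land in a server that already has 4, giving it 5.
So 32 × 4 + 1 = 129 files are required.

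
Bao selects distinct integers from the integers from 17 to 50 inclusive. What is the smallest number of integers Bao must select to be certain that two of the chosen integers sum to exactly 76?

Two chosen integers sum to 76 exactly when both halves of some pair {x, 76−x} with 26 ≤ x ≤ 76−x ≤ 50 are chosen — 12 such pairs.
The remaining 10 elements (those with no distinct partner in range) can never complete a 76-sum, so the worst case takes all of them and one from each pair: 10 + 12 = 22.
The 23rd integer has to be the second member of some pair, so 22 + 1 = 23.

23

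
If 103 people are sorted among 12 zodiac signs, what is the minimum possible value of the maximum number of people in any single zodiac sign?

The 12 zodiac signs are the holes and the 103 people are the pigeons.
If every zodiac sign held at most 8 people, the total would be at most 12 × 8 = 96, which is less than 103.
So some zodiac sign holds at least ⌈103/12⌉ = 9 people.

9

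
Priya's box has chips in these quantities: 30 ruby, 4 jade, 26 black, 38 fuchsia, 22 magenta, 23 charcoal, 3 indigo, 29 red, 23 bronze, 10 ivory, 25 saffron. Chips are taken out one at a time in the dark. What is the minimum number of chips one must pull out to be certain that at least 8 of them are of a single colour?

Put each drawn chip into a box by colour. The largest draw with every box below 8 takes min(count, 7) from each colour; colours with fewer than 7 contribute all they have.
Σ min(cᵢ, 7) = 7 + 4 + 7 + 7 + 7 + 7 + 3 + 7 + 7 + 7 + 7 = 70.
Draw number 70 + 1 = 71 must push one box to 8.

71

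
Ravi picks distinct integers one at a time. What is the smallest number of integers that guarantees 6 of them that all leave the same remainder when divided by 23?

By pigeonhole, the 23 residue classes mod 23 are the pigeonholes.
With 115 integers one could put 5 in each residue class and have no class reach 6.
The 116th integer pushes some class to 6, so 23·5 + 1 = 116.

116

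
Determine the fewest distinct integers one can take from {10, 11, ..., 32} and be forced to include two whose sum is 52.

18

Two chosen integers sum to 52 exactly when both halves of some pair {x, 52−x} with 20 ≤ x ≤ 52−x ≤ 32 are chosen — 6 such pairs.
The remaining 11 elements (those with no distinct partner in range) can never complete a 52-sum, so the worst case takes all of them and one from each pair: 11 + 6 = 17.
Pigeonhole: the 18th integer has to be the second member of some pair, so 17 + 1 = 18.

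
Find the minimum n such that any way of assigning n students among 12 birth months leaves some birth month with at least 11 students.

121

With 120 students one could put exactly 10 in each of the 12 birth months, and no birth month would reach 11.
Pigeonhole: one more student must land in a birth month that already has 10, giving it 11.
So 12 × 10 + 1 = 121 students are required.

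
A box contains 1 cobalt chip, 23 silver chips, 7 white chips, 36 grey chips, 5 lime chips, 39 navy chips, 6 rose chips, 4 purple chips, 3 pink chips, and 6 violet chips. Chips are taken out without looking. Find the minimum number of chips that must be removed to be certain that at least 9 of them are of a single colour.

The 10 colours are the holes; the chips drawn are the pigeons.
To avoid 9 of any one colour, the worst case takes at most 8 of each colour, or every chip of a colour that has fewer than 8.
That gives 1 + 8 + 7 + 8 + 5 + 8 + 6 + 4 + 3 + 6 = 56 chips with no colour reaching 9.
The next chip forces some colour to 9, so 56 + 1 = 57.

57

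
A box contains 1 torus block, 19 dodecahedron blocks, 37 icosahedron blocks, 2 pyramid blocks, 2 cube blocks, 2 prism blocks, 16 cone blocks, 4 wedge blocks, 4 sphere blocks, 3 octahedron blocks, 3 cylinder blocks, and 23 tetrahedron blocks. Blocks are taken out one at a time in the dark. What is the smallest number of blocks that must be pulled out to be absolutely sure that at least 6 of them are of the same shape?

42

The 12 shapes are the holes; the blocks drawn are the pigeons.
To avoid 6 of any one shape, the worst case takes at most 5 of each shape, or every block of a shape that has fewer than 5.
That gives 1 + 5 + 5 + 2 + 2 + 2 + 5 + 4 + 4 + 3 + 3 + 5 = 41 blocks with no shape reaching 6.
The next block forces some shape to 6, so 41 + 1 = 42.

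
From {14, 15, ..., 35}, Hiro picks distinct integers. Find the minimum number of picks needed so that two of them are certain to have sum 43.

15

Two chosen integers sum to 43 exactly when both halves of some pair {x, 43−x} with 14 ≤ x ≤ 43−x ≤ 29 are chosen — 8 such pairs.
The remaining 6 elements (those with no distinct partner in range) can never complete a 43-sum, so the worst case takes all of them and one from each pair: 6 + 8 = 14.
The 15th integer has to be the second member of some pair, so 14 + 1 = 15.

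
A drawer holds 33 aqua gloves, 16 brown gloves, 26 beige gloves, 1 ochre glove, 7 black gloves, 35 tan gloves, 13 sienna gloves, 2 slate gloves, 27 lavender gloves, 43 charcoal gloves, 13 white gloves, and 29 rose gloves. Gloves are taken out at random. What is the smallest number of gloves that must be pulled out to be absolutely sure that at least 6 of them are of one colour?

By the pigeonhole principle, the 12 colours are the holes; the gloves drawn are the pigeons.
To avoid 6 of any one colour, the worst case takes at most 5 of each colour, or every glove of a colour that has fewer than 5.
That gives 5 + 5 + 5 + 1 + 5 + 5 + 5 + 2 + 5 + 5 + 5 + 5 = 53 gloves with no colour reaching 6.
The next glove forces some colour to 6, so 53 + 1 = 54.

54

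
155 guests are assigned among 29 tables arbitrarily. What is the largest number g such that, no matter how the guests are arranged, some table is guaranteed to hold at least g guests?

6

By pigeonhole, the 29 tables are the holes and the 155 guests are the pigeons.
If every table held at most 5 guests, the total would be at most 29 × 5 = 145, which is less than 155.
So some table holds at least ⌈155/29⌉ = 6 guests.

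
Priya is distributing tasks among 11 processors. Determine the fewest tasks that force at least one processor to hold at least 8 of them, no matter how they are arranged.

78

With 77 tasks one could put exactly 7 in each of the 11 processors, and no processor would reach 8.
By pigeonhole, one more task must land in a processor that already has 7, giving it 8.
So 11 × 7 + 1 = 78 tasks are required.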